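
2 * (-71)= -142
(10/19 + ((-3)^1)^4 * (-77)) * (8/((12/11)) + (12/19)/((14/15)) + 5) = -615097163/7581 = -81136.68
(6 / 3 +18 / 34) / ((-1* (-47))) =43 / 799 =0.05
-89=-89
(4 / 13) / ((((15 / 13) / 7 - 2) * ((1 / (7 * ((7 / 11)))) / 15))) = -20580 / 1837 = -11.20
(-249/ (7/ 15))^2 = 284698.47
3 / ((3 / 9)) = 9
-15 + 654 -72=567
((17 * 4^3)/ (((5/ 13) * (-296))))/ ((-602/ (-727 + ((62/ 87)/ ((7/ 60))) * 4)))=-126076964/ 11304055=-11.15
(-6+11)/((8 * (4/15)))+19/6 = 529/96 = 5.51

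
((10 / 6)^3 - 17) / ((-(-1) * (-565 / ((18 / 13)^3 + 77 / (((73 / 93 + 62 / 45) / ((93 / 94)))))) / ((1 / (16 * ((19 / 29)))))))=0.08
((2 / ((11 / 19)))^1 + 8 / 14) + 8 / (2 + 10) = 1084 / 231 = 4.69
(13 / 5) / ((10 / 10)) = 13 / 5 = 2.60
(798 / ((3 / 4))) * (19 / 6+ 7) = 32452 / 3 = 10817.33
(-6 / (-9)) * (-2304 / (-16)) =96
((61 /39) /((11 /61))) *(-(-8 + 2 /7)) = 66978 /1001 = 66.91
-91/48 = -1.90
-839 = -839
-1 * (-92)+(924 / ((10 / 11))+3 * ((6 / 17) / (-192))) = 3014833 / 2720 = 1108.39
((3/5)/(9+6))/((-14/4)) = -2/175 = -0.01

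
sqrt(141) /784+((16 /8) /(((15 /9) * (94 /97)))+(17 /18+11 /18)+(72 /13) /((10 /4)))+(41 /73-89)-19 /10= -342534119 /4014270+sqrt(141) /784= -85.31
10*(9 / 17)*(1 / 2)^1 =45 / 17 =2.65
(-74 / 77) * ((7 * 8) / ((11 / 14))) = -8288 / 121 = -68.50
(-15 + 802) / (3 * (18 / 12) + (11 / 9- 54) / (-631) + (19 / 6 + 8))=4469373 / 89446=49.97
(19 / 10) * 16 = 152 / 5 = 30.40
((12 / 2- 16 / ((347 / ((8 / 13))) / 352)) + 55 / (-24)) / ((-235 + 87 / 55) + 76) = 37392575 / 937349712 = 0.04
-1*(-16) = 16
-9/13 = -0.69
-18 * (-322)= 5796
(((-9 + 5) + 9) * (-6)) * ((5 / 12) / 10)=-5 / 4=-1.25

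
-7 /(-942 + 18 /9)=7 /940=0.01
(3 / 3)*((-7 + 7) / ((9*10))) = 0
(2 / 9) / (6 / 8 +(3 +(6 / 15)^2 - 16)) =-200 / 10881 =-0.02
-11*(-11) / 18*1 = 6.72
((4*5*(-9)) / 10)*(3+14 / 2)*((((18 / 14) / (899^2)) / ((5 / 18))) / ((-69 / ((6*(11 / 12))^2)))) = 58806 / 130120361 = 0.00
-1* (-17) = 17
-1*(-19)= 19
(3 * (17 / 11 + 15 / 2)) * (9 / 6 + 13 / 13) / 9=995 / 132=7.54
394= 394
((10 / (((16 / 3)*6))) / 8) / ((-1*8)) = -5 / 1024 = -0.00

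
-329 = -329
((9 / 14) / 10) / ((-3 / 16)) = -12 / 35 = -0.34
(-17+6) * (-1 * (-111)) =-1221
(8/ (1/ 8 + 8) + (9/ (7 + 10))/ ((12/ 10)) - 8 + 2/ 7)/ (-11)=97283/ 170170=0.57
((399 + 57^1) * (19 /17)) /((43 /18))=155952 /731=213.34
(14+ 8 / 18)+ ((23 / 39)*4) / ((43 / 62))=89782 / 5031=17.85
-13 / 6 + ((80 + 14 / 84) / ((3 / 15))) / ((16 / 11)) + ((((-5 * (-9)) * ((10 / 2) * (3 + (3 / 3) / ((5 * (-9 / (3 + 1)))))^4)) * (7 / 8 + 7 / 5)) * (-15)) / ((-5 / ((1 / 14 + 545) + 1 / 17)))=331143696092287 / 5508000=60120496.75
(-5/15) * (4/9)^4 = -256/19683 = -0.01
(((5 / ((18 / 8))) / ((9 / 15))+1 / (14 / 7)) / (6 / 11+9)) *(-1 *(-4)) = 4994 / 2835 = 1.76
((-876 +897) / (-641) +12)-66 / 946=327930 / 27563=11.90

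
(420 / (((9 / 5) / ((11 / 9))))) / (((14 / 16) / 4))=35200 / 27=1303.70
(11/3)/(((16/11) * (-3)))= -121/144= -0.84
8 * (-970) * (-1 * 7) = 54320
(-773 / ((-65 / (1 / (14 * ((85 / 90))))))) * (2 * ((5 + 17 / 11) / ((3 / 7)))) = 333936 / 12155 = 27.47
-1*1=-1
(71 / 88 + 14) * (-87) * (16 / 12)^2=-75574 / 33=-2290.12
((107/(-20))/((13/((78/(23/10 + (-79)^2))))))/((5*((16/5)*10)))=-107/3329760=-0.00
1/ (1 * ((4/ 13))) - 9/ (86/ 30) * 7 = -3221/ 172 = -18.73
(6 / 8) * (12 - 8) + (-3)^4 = 84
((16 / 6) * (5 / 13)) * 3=40 / 13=3.08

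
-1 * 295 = -295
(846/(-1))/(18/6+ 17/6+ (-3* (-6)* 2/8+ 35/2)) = -5076/167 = -30.40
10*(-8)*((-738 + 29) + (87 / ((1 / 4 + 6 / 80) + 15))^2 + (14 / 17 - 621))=662799961920 / 6388073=103755.85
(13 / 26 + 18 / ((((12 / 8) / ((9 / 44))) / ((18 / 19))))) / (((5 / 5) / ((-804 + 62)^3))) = -241230167164 / 209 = -1154211326.14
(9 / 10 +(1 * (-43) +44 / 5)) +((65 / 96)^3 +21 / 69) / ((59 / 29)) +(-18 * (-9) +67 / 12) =807907836487 / 6002933760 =134.59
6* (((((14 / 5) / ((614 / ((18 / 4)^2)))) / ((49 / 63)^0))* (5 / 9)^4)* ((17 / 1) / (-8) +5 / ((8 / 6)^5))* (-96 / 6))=840875 / 1060992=0.79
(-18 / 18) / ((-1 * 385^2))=0.00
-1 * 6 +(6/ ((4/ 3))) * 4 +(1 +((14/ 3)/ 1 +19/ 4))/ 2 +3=485/ 24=20.21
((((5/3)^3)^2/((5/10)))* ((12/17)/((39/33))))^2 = 1890625000000/2884012209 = 655.55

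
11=11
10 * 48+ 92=572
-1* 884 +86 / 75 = -66214 / 75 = -882.85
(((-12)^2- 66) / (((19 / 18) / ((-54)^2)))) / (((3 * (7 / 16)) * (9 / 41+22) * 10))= 447617664 / 605815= 738.87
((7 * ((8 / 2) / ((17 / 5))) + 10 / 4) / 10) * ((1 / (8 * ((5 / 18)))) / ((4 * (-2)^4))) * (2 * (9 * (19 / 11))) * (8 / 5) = 112347 / 299200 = 0.38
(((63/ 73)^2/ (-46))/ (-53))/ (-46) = -3969/ 597636692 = -0.00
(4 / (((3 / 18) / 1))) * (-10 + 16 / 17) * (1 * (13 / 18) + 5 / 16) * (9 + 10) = -217987 / 51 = -4274.25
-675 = -675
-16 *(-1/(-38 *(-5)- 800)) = -8/305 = -0.03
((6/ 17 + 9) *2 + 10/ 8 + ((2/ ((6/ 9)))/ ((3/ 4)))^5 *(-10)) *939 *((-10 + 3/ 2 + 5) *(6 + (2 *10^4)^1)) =45693621965397/ 68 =671965028902.90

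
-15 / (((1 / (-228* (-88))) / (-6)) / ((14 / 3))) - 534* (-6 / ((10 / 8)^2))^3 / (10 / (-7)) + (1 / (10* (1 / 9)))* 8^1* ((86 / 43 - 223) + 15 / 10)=656572959666 / 78125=8404133.88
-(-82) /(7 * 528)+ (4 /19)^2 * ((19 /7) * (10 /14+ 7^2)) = 1475405 /245784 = 6.00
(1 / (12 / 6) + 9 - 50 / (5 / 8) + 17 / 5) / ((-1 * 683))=671 / 6830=0.10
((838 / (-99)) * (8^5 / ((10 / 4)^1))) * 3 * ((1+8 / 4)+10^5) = -5492081557504 / 165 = -33285342772.75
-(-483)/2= 483/2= 241.50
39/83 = 0.47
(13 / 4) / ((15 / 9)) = 39 / 20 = 1.95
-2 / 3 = -0.67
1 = 1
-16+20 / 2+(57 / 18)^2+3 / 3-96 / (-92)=5027 / 828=6.07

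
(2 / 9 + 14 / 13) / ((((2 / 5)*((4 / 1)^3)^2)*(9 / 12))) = 95 / 89856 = 0.00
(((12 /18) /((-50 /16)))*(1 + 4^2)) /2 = -136 /75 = -1.81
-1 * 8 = -8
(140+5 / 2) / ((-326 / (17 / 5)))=-969 / 652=-1.49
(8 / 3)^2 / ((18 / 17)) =544 / 81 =6.72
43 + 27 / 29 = 1274 / 29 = 43.93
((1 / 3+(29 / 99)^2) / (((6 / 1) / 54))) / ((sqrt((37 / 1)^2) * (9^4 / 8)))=32864 / 264362373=0.00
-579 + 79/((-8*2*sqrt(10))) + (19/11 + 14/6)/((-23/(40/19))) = -8355119/14421 - 79*sqrt(10)/160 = -580.93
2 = 2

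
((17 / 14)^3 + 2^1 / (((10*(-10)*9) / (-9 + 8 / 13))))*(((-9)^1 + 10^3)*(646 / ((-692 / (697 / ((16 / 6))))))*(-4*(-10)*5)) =-3239498287571933 / 37027536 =-87488897.12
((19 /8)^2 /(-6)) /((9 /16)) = -361 /216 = -1.67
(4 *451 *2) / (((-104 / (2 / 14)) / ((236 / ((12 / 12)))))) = -106436 / 91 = -1169.63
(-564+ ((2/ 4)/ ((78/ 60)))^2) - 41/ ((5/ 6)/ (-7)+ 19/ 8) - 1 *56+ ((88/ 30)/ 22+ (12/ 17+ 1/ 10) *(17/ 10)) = -12230978099/ 19215300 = -636.52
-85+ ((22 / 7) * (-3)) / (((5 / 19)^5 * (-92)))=-3819983 / 1006250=-3.80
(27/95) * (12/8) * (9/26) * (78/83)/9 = 243/15770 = 0.02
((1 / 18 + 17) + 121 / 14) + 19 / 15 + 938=303964 / 315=964.97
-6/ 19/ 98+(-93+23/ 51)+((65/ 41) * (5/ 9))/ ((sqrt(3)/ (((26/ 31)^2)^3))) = -4394473/ 47481+100397627200 * sqrt(3)/ 982466574867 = -92.38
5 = 5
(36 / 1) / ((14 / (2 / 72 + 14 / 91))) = 85 / 182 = 0.47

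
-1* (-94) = 94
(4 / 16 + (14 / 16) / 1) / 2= 9 / 16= 0.56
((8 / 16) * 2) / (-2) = -1 / 2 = -0.50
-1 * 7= -7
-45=-45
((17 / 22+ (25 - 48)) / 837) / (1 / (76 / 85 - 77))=1054447 / 521730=2.02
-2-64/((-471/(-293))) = -19694/471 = -41.81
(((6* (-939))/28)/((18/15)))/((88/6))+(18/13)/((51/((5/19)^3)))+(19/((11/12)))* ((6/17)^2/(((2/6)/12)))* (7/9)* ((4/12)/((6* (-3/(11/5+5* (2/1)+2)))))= -4832464074679/158738660080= -30.44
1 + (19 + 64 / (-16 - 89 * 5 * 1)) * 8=70021 / 461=151.89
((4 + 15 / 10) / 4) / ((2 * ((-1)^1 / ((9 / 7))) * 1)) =-99 / 112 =-0.88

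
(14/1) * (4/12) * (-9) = -42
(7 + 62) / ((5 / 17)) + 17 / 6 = 7123 / 30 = 237.43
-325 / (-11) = 325 / 11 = 29.55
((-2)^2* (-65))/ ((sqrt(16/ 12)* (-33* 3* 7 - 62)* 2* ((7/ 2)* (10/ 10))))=26* sqrt(3)/ 1057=0.04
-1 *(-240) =240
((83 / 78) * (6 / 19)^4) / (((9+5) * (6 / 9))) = 13446 / 11859211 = 0.00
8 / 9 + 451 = 4067 / 9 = 451.89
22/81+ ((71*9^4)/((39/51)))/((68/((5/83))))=188756507/349596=539.93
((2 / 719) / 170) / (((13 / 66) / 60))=792 / 158899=0.00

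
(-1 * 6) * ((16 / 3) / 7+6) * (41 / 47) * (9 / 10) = -52398 / 1645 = -31.85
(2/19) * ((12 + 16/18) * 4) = 928/171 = 5.43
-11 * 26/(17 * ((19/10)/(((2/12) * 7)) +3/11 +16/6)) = -165165/44846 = -3.68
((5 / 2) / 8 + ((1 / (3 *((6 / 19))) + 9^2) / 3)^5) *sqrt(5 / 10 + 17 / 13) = 7029144728360227 *sqrt(1222) / 11938290624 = 20582396.55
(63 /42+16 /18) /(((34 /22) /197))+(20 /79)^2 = 581665021 /1909746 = 304.58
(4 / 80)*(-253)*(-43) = 543.95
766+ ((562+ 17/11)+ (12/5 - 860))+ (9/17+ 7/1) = 448309/935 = 479.47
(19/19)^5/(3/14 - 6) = -14/81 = -0.17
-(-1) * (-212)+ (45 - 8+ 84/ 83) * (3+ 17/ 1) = 45504/ 83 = 548.24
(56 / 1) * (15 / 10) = 84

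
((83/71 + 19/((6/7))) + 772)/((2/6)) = 338813/142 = 2386.01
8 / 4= 2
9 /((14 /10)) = 45 /7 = 6.43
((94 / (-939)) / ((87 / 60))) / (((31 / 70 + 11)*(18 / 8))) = -526400 / 196308279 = -0.00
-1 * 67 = -67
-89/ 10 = -8.90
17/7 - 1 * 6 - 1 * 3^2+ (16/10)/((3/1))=-12.04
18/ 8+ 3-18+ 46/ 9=-275/ 36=-7.64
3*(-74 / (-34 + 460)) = -37 / 71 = -0.52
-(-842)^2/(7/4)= -2835856/7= -405122.29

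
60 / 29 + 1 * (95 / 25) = 851 / 145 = 5.87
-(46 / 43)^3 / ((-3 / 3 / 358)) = 34846288 / 79507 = 438.28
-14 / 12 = -7 / 6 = -1.17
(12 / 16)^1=3 / 4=0.75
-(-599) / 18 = 599 / 18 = 33.28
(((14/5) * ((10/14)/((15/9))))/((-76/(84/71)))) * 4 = -504/6745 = -0.07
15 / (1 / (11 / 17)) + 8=301 / 17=17.71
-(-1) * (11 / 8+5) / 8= 51 / 64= 0.80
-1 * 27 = -27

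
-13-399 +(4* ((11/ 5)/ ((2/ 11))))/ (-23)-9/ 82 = -3906039/ 9430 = -414.21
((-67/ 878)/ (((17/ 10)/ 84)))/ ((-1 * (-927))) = -9380/ 2306067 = -0.00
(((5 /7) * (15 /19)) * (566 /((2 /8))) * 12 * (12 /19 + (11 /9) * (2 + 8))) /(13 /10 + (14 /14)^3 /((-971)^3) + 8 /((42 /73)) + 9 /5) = 13667310311874576000 /1180197639821231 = 11580.53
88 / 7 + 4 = 116 / 7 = 16.57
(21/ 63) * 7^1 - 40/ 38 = 73/ 57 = 1.28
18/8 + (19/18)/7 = 2.40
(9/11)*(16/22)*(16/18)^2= 512/1089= 0.47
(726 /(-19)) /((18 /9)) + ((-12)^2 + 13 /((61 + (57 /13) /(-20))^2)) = 592637398957 /4744961371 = 124.90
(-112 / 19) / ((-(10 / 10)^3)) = 112 / 19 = 5.89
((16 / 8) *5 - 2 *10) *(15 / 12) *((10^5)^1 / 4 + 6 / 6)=-625025 / 2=-312512.50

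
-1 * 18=-18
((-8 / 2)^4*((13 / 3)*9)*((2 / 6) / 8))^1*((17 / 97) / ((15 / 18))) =42432 / 485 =87.49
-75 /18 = -25 /6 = -4.17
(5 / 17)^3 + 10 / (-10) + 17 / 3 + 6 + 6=246025 / 14739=16.69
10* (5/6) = 25/3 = 8.33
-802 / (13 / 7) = -5614 / 13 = -431.85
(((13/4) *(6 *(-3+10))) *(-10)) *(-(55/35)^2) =23595/7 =3370.71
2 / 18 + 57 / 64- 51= -28799 / 576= -50.00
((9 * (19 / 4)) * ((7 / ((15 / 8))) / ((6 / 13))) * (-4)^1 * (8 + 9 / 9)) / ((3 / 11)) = -228228 / 5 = -45645.60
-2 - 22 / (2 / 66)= -728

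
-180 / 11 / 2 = -90 / 11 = -8.18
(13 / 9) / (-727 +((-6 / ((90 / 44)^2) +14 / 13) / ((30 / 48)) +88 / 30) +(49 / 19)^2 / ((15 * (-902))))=-0.00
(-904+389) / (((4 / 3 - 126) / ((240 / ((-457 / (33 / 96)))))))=-0.75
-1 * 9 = -9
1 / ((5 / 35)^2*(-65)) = -49 / 65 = -0.75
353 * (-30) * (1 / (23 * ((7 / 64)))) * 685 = -464265600 / 161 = -2883637.27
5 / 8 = 0.62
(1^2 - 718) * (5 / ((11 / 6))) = -21510 / 11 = -1955.45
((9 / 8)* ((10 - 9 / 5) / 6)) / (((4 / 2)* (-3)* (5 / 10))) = -41 / 80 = -0.51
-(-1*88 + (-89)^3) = 705057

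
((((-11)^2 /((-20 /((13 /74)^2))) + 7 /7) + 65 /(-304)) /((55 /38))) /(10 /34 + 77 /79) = 8725471 /26729725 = 0.33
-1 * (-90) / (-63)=-10 / 7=-1.43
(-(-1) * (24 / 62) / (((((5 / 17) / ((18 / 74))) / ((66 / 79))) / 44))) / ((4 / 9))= 11996424 / 453065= 26.48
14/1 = 14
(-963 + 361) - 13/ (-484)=-291355/ 484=-601.97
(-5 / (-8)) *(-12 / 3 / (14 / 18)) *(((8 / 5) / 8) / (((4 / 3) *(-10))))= 27 / 560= 0.05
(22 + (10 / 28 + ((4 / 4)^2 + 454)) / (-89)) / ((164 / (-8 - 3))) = -1.13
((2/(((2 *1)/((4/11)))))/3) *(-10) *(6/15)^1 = -16/33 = -0.48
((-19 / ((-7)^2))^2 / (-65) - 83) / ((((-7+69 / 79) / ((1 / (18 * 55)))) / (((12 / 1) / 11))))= 511673362 / 34274214975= 0.01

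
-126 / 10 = -63 / 5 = -12.60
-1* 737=-737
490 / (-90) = -49 / 9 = -5.44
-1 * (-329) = 329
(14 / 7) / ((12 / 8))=4 / 3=1.33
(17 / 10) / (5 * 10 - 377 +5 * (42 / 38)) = -0.01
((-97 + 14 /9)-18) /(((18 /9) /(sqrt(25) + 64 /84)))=-123541 /378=-326.83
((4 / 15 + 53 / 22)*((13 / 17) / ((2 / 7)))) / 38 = 80353 / 426360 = 0.19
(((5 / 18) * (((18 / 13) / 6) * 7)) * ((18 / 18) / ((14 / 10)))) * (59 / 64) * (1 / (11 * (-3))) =-1475 / 164736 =-0.01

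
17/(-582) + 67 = 38977/582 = 66.97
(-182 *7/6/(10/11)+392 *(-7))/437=-89327/13110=-6.81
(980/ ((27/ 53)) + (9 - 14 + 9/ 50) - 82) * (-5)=-2479793/ 270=-9184.42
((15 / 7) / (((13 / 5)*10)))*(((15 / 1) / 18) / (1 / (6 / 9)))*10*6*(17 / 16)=2125 / 728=2.92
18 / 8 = 9 / 4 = 2.25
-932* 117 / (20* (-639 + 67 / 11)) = 299871 / 34810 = 8.61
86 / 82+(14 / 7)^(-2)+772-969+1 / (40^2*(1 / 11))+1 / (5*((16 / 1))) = -12836729 / 65600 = -195.68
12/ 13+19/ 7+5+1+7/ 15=10.10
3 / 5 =0.60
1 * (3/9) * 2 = 2/3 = 0.67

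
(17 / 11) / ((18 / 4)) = 34 / 99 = 0.34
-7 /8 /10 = -7 /80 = -0.09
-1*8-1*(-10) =2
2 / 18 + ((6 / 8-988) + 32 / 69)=-816967 / 828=-986.68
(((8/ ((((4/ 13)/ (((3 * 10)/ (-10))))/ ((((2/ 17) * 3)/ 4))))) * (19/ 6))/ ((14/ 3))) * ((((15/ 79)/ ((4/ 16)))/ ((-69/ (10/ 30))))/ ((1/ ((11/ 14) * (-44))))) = -0.59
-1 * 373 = -373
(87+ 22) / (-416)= -109 / 416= -0.26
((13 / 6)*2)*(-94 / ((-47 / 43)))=1118 / 3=372.67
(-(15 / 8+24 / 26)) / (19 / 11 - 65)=1067 / 24128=0.04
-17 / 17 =-1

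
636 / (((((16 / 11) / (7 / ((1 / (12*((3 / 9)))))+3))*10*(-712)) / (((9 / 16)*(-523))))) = 255208833 / 455680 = 560.06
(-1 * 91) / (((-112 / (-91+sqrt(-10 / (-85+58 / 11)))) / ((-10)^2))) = -29575 / 4+325 * sqrt(96470) / 3508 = -7364.97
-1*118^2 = -13924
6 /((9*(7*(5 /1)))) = 2 /105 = 0.02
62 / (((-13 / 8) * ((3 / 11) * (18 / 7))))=-19096 / 351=-54.40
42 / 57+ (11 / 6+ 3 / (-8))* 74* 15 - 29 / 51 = 6274927 / 3876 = 1618.92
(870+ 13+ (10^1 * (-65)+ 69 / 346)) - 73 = 55429 / 346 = 160.20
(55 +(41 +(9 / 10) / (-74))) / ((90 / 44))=260447 / 5550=46.93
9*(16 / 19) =144 / 19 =7.58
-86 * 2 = -172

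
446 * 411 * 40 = 7332240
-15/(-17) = 15/17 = 0.88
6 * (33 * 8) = 1584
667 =667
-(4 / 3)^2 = -16 / 9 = -1.78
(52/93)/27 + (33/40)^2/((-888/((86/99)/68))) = 836928899/40433126400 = 0.02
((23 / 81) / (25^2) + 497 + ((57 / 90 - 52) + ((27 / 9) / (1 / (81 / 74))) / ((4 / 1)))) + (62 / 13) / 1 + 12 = 90238344379 / 194805000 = 463.22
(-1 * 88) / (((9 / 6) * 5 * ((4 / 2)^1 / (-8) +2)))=-704 / 105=-6.70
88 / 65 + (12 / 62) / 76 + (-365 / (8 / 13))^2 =861991055613 / 2450240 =351798.62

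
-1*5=-5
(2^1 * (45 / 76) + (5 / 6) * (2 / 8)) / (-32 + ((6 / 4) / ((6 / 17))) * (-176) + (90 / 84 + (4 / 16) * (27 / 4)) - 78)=-8890 / 5459859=-0.00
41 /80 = 0.51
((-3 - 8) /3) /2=-11 /6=-1.83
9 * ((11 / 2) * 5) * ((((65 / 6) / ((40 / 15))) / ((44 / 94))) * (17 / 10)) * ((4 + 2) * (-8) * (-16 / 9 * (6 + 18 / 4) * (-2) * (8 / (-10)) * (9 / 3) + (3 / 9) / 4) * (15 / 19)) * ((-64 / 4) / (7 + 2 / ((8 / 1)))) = -15062915790 / 551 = -27337415.23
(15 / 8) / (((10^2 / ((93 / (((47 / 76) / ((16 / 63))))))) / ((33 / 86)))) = 0.27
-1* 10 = -10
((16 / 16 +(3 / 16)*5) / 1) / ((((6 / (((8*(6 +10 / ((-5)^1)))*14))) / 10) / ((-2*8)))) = -23146.67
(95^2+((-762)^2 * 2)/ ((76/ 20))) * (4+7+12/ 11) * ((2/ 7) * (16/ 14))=95646640/ 77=1242164.16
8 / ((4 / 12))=24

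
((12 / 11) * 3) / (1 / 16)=576 / 11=52.36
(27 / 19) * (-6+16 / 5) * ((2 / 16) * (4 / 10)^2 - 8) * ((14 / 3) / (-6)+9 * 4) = 139797 / 125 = 1118.38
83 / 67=1.24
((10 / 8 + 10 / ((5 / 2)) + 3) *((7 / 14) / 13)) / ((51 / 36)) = 0.22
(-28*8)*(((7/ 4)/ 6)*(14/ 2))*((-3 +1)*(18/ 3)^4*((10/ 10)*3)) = 3556224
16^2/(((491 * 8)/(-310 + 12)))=-19.42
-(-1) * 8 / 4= 2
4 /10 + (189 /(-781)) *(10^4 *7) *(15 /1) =-992248438 /3905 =-254096.91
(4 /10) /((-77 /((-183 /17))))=366 /6545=0.06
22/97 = 0.23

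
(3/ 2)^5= 7.59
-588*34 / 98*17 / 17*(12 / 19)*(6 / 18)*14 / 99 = -3808 / 627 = -6.07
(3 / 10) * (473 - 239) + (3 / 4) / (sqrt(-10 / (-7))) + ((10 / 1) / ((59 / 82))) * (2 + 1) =3 * sqrt(70) / 40 + 33009 / 295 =112.52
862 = 862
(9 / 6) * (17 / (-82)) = -51 / 164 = -0.31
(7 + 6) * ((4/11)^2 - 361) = -567645/121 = -4691.28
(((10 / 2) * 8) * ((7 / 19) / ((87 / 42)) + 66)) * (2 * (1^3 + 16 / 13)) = 2917120 / 247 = 11810.20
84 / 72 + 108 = 655 / 6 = 109.17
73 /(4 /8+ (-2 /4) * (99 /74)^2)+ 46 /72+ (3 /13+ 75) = -220596353 /2024100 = -108.98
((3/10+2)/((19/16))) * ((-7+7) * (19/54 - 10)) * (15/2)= 0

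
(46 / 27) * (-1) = -46 / 27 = -1.70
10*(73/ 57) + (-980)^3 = -53647943270/ 57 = -941191987.19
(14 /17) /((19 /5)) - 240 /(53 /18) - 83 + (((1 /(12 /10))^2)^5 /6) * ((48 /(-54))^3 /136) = -11622736081085207 /70744014412704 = -164.29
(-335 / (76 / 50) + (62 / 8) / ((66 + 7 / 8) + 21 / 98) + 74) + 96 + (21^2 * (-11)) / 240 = -402552831 / 5710640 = -70.49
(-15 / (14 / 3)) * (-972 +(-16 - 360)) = 30330 / 7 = 4332.86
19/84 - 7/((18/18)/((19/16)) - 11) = 14839/16212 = 0.92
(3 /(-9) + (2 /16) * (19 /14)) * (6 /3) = -0.33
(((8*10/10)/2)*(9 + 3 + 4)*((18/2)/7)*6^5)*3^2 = 40310784/7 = 5758683.43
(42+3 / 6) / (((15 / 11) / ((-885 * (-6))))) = 165495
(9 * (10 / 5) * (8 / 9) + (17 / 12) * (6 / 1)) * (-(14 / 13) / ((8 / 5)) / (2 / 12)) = -5145 / 52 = -98.94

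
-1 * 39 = -39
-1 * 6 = -6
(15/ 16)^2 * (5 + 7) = 675/ 64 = 10.55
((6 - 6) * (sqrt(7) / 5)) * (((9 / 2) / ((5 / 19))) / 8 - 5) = 0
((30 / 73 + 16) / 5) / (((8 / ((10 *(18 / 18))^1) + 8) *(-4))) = -599 / 6424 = -0.09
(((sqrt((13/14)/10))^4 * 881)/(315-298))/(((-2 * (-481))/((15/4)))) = 34359/19725440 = 0.00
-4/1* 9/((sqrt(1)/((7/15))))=-84/5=-16.80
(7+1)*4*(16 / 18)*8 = 2048 / 9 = 227.56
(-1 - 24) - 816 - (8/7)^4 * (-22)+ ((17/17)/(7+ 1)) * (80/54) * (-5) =-52146508/64827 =-804.39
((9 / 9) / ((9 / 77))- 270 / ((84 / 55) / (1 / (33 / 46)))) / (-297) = 14986 / 18711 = 0.80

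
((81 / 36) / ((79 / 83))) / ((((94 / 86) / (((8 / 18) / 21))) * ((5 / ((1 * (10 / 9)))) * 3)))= 7138 / 2105271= 0.00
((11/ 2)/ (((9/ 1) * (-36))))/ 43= -11/ 27864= -0.00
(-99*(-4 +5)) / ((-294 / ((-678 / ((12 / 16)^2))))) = -19888 / 49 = -405.88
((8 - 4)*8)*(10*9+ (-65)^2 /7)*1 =155360 /7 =22194.29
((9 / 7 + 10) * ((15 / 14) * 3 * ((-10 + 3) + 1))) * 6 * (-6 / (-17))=-383940 / 833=-460.91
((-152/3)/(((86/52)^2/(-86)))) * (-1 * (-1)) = 1593.05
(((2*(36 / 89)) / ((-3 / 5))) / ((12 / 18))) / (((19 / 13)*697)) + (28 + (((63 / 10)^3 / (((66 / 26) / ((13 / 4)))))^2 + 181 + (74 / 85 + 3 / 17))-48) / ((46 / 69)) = 702680614690071745041 / 4563643744000000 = 153973.59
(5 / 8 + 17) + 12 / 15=737 / 40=18.42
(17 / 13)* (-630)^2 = 6747300 / 13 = 519023.08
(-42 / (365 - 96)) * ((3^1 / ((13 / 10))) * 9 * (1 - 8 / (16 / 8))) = 34020 / 3497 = 9.73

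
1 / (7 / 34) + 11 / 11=41 / 7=5.86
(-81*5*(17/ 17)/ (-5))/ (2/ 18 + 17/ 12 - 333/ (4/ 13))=-0.07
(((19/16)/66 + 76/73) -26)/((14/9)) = -5767935/359744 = -16.03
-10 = -10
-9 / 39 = -3 / 13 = -0.23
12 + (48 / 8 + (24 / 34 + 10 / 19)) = 6212 / 323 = 19.23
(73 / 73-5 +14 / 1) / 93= 10 / 93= 0.11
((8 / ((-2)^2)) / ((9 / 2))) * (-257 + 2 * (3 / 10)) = -5128 / 45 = -113.96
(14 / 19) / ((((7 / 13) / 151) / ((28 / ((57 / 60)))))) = 2198560 / 361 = 6090.19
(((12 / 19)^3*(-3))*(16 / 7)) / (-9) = 9216 / 48013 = 0.19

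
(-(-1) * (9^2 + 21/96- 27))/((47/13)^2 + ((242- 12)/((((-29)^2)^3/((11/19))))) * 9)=3313811281273285/798890670522272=4.15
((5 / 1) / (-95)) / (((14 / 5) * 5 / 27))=-27 / 266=-0.10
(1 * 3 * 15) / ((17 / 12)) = 540 / 17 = 31.76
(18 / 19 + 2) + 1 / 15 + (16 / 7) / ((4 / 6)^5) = 81281 / 3990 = 20.37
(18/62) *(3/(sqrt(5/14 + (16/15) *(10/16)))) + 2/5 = 2/5 + 27 *sqrt(1806)/1333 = 1.26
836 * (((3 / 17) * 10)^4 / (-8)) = -84645000 / 83521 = -1013.46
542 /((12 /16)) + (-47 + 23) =2096 /3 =698.67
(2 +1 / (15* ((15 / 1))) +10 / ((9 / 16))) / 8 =2.47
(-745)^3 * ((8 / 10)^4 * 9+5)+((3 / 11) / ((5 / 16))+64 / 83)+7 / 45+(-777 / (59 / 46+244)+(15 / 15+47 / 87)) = -3219016930176715570 / 896219973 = -3591771024.03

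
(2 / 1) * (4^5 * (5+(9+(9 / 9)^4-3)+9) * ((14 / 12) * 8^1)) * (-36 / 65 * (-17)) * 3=11338232.12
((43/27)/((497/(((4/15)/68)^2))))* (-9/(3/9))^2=129/3590825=0.00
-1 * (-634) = 634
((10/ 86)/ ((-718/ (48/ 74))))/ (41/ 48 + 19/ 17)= -48960/ 919010921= -0.00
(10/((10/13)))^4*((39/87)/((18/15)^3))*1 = 46411625/6264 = 7409.26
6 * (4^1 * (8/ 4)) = 48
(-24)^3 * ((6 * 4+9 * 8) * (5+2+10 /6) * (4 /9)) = -5111808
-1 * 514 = -514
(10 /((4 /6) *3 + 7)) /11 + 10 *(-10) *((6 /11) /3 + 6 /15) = -5750 /99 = -58.08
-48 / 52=-12 / 13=-0.92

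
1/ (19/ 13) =13/ 19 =0.68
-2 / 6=-1 / 3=-0.33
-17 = -17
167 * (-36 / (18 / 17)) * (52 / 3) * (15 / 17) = -86840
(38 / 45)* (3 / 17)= 38 / 255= 0.15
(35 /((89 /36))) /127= 1260 /11303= 0.11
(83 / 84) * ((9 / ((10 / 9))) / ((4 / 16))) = 2241 / 70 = 32.01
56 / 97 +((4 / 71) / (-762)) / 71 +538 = 100337082088 / 186300237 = 538.58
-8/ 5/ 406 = -4/ 1015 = -0.00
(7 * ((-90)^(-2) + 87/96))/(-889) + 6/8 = 6113467/8229600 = 0.74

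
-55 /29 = -1.90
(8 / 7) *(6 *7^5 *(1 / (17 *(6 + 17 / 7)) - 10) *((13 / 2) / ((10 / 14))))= -52558447032 / 5015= -10480248.66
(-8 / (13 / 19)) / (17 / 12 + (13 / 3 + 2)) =-608 / 403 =-1.51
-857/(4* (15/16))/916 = -0.25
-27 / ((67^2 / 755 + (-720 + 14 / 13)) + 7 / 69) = 18285345 / 482784532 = 0.04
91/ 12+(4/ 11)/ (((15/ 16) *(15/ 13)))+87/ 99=87103/ 9900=8.80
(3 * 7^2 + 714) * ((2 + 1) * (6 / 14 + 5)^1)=14022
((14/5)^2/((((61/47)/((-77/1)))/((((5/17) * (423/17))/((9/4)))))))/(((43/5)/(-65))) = 8667939280/758047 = 11434.57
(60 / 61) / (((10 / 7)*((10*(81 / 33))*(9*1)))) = 77 / 24705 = 0.00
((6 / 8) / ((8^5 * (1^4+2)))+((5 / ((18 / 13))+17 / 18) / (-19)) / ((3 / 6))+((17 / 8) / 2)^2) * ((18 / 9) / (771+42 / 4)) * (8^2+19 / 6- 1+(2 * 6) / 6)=0.11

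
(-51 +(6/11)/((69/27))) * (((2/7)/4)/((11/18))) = -115641/19481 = -5.94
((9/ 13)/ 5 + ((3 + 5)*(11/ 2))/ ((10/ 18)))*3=15471/ 65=238.02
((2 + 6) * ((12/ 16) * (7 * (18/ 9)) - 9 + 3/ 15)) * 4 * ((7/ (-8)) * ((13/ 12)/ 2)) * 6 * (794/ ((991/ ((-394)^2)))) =-95339586524/ 4955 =-19241087.09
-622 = -622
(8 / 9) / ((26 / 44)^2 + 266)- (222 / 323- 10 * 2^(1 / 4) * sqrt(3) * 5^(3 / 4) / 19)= -256317518 / 374750091 + 10 * 2^(1 / 4) * sqrt(3) * 5^(3 / 4) / 19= 2.94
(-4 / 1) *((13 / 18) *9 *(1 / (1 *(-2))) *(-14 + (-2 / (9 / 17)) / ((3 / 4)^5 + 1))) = -2527954 / 11403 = -221.69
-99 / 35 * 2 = -198 / 35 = -5.66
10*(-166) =-1660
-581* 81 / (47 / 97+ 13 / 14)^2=-86788202004 / 3682561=-23567.35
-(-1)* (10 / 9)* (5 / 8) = 25 / 36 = 0.69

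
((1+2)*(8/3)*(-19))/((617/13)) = -1976/617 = -3.20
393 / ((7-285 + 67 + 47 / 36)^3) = -18335808 / 430197890149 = -0.00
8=8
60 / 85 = 12 / 17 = 0.71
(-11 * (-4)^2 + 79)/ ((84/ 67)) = -6499/ 84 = -77.37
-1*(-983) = 983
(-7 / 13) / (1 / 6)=-42 / 13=-3.23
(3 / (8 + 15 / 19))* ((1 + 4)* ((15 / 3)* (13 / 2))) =18525 / 334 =55.46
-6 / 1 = -6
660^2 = 435600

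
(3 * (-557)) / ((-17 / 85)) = 8355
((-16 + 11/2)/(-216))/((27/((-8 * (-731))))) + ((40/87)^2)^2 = 3634516877/343738566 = 10.57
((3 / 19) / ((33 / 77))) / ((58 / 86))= 301 / 551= 0.55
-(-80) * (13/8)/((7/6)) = 780/7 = 111.43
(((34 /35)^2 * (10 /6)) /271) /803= 1156 /159945555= 0.00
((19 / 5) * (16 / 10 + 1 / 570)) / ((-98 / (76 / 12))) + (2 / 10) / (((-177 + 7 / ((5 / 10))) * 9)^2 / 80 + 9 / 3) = -12445248521 / 31639236300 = -0.39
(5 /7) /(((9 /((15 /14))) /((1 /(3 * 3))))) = 25 /2646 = 0.01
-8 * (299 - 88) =-1688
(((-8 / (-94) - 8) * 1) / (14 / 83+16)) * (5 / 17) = -77190 / 536129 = -0.14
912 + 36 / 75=912.48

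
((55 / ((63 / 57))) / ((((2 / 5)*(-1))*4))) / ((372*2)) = -5225 / 124992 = -0.04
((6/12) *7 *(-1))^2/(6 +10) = 49/64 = 0.77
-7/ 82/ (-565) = 7/ 46330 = 0.00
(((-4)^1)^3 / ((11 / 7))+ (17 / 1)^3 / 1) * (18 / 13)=964710 / 143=6746.22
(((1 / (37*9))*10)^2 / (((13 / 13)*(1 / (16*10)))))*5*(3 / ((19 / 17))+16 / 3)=36560000 / 6320673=5.78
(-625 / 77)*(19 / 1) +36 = -9103 / 77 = -118.22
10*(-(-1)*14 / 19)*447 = 62580 / 19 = 3293.68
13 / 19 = 0.68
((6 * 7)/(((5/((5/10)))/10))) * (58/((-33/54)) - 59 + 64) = -41538/11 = -3776.18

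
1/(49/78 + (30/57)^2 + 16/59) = 1661322/1954379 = 0.85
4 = 4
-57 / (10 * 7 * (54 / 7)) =-19 / 180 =-0.11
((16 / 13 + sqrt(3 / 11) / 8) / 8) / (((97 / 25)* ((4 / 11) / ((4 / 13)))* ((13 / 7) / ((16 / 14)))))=0.02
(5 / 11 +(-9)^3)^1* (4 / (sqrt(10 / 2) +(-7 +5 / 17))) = 9264184* sqrt(5) / 127061 +62124528 / 127061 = 651.97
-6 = -6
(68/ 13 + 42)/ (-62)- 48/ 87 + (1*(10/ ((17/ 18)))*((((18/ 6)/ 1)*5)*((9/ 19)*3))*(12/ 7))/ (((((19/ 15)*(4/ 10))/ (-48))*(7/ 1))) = -18407433925263/ 3514432831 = -5237.67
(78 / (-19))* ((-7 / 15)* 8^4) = 745472 / 95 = 7847.07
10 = 10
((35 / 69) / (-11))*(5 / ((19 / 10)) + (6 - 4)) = -280 / 1311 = -0.21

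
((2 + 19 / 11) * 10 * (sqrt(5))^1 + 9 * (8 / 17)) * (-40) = -16400 * sqrt(5) / 11 - 2880 / 17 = -3503.19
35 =35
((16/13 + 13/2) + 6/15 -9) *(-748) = 42262/65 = 650.18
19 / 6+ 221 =1345 / 6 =224.17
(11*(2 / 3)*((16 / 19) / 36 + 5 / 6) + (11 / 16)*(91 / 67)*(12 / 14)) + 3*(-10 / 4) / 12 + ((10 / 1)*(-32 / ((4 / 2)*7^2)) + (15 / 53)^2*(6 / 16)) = 121971208655 / 37846870488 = 3.22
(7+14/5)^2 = 2401/25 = 96.04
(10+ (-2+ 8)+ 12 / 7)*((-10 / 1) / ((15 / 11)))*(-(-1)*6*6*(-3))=98208 / 7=14029.71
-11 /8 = -1.38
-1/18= -0.06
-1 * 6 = -6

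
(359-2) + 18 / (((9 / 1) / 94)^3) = 1690085 / 81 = 20865.25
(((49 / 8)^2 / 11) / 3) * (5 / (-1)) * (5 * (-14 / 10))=84035 / 2112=39.79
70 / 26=35 / 13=2.69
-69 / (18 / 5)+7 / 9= -331 / 18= -18.39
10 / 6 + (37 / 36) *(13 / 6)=3.89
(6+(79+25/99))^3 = 601211584000/970299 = 619614.76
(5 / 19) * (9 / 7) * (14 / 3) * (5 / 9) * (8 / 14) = 200 / 399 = 0.50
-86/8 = -10.75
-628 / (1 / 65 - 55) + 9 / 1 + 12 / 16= 151333 / 7148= 21.17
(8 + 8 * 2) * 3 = 72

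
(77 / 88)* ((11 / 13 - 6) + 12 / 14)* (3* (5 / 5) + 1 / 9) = -2737 / 234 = -11.70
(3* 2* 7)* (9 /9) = 42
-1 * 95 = -95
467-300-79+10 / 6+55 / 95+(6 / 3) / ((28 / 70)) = 5429 / 57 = 95.25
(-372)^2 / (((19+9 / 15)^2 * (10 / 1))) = 86490 / 2401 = 36.02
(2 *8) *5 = 80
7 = 7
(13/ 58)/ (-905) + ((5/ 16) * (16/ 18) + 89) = 21087799/ 236205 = 89.28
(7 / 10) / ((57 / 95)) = 7 / 6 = 1.17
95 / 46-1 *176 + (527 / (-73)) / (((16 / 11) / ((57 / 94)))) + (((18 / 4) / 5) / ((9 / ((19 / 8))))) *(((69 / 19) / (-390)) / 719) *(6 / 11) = -1148524411474269 / 6490878336800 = -176.94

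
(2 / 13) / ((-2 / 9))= -9 / 13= -0.69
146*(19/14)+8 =1443/7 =206.14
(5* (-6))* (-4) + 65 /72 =8705 /72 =120.90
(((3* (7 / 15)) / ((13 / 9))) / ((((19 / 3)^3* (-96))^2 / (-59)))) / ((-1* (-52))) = -0.00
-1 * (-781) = 781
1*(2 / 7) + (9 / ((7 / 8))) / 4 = 20 / 7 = 2.86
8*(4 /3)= 32 /3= 10.67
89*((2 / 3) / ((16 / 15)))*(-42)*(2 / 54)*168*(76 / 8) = -414295 / 3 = -138098.33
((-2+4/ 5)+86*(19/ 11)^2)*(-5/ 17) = -154504/ 2057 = -75.11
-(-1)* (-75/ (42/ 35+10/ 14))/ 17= -2625/ 1139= -2.30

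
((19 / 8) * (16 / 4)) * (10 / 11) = 95 / 11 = 8.64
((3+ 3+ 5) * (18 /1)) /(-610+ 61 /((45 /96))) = -1485 /3599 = -0.41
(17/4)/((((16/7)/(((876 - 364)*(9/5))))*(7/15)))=3672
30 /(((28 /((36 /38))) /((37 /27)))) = 185 /133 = 1.39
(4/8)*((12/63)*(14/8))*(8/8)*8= 4/3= 1.33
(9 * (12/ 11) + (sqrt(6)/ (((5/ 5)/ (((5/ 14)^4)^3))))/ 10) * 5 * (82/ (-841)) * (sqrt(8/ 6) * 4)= -22.11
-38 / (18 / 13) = -247 / 9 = -27.44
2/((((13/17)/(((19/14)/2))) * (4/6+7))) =969/4186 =0.23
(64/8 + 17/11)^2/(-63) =-175/121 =-1.45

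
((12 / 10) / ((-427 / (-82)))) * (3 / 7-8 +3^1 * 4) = 1.02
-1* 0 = 0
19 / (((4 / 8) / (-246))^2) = 4599216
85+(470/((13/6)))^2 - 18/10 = 39832304/845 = 47138.82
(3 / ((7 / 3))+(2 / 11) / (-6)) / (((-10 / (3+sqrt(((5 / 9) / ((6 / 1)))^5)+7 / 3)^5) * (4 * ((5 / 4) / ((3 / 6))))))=-4946881953463136055049 / 91316834906618724480 -123671812111465377001225 * sqrt(30) / 5112573899283843851206656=-54.31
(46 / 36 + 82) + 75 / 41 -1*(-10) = 70189 / 738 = 95.11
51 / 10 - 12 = -69 / 10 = -6.90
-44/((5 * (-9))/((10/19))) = 88/171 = 0.51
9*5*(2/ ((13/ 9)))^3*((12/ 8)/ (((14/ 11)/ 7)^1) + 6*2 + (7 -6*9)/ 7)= 24866190/ 15379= 1616.89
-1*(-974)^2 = -948676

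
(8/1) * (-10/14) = -40/7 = -5.71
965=965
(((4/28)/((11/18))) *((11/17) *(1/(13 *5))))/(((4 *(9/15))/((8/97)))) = 12/150059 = 0.00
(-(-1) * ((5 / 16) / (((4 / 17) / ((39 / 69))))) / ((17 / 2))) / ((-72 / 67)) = -4355 / 52992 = -0.08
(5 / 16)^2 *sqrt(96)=25 *sqrt(6) / 64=0.96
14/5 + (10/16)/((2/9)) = 449/80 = 5.61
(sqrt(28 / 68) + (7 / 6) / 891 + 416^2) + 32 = sqrt(119) / 17 + 925328455 / 5346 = 173088.64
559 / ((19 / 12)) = 6708 / 19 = 353.05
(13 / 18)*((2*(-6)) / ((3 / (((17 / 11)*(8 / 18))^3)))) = -8175232 / 8732691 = -0.94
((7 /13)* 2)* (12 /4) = 42 /13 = 3.23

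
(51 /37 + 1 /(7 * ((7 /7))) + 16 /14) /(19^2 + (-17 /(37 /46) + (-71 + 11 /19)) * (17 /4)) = -2185 /23058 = -0.09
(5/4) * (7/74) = 35/296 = 0.12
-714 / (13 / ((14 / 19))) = -9996 / 247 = -40.47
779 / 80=9.74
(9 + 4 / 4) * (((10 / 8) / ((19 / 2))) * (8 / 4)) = 50 / 19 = 2.63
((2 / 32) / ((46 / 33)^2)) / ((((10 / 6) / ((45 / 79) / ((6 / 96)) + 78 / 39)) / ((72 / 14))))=12907917 / 11701480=1.10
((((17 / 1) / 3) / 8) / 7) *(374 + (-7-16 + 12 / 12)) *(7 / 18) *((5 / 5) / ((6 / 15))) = 935 / 27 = 34.63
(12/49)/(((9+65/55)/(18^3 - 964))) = 40161/343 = 117.09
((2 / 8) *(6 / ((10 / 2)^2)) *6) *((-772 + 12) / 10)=-684 / 25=-27.36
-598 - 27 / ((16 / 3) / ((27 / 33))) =-602.14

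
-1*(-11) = 11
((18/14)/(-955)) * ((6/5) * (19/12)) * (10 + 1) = -1881/66850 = -0.03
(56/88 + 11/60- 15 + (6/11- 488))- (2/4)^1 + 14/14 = -330749/660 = -501.13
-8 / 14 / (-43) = 4 / 301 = 0.01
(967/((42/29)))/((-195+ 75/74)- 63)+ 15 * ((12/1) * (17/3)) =406306549/399357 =1017.40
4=4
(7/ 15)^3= 343/ 3375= 0.10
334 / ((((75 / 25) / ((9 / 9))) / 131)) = 43754 / 3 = 14584.67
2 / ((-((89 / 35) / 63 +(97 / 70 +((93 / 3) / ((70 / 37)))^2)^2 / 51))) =-0.00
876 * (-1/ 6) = -146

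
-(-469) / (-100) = -469 / 100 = -4.69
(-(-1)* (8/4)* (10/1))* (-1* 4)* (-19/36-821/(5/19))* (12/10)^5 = 1941093504/3125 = 621149.92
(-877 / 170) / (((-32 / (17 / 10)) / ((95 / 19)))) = 877 / 640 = 1.37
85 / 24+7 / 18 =283 / 72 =3.93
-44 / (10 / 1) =-22 / 5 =-4.40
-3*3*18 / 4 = -81 / 2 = -40.50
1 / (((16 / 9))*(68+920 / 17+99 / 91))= 4641 / 1016528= 0.00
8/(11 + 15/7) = 14/23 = 0.61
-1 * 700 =-700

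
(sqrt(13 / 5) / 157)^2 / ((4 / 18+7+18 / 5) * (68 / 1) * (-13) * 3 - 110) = -39 / 10652262542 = -0.00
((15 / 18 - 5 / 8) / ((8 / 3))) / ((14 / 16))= 5 / 56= 0.09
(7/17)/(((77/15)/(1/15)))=0.01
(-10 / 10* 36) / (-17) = 36 / 17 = 2.12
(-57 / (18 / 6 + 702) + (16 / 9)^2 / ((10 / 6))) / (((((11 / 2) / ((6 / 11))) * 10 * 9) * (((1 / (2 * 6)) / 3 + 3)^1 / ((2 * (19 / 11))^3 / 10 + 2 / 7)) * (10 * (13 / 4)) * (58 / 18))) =37849038048 / 1360840385279375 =0.00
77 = 77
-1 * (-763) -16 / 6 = 2281 / 3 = 760.33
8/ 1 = 8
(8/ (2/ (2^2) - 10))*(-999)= 15984/ 19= 841.26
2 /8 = 1 /4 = 0.25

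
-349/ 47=-7.43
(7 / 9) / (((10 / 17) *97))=119 / 8730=0.01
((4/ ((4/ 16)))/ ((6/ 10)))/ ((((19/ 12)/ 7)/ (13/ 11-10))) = -1039.62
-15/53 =-0.28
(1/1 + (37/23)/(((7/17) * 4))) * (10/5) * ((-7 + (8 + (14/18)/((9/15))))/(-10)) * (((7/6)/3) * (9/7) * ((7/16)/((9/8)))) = -39463/223560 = -0.18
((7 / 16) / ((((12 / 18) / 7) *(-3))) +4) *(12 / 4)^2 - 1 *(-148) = 5447 / 32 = 170.22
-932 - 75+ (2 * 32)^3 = 261137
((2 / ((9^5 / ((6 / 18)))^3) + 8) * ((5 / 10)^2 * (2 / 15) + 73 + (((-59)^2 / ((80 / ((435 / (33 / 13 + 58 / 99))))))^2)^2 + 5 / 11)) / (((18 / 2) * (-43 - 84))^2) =84674498379722020095972944235459648640138473486257089 / 10265120176192186408068135365451036749168640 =8248758604.51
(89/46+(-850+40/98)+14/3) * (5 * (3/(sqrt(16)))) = -28501505/9016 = -3161.21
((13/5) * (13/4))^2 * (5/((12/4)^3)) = 28561/2160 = 13.22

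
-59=-59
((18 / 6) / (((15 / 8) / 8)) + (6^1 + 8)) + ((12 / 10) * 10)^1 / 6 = 144 / 5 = 28.80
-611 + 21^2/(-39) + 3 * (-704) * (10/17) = -412090/221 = -1864.66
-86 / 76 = -43 / 38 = -1.13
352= 352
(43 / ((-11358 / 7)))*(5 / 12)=-0.01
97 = 97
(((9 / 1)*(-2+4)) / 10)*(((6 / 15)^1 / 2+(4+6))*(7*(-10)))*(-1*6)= 7711.20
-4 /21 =-0.19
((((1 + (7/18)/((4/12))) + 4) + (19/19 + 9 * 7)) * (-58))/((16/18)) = -36627/8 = -4578.38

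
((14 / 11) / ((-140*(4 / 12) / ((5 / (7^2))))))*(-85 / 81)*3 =85 / 9702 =0.01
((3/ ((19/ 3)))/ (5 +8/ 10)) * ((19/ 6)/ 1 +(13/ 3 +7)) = 45/ 38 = 1.18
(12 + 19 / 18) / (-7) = -235 / 126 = -1.87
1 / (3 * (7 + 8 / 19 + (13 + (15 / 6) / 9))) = 114 / 7079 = 0.02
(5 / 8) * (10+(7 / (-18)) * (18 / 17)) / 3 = 815 / 408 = 2.00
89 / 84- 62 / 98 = 0.43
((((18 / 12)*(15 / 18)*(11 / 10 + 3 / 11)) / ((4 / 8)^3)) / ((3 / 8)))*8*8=77312 / 33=2342.79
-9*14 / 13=-9.69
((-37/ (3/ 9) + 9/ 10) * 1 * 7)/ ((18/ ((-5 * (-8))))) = -5138/ 3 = -1712.67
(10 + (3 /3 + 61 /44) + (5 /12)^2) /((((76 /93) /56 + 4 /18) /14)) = 6044101 /8140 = 742.52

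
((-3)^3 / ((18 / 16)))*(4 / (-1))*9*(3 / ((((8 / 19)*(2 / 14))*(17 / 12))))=517104 / 17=30417.88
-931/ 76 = -49/ 4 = -12.25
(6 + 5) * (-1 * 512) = -5632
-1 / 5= -0.20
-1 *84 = -84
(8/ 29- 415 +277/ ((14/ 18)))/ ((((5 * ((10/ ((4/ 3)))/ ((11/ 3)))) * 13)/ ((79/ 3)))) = -6889432/ 593775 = -11.60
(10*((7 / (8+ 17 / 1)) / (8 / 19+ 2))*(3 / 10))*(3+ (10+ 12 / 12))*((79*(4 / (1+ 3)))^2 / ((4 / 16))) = 69724452 / 575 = 121259.92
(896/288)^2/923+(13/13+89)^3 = 54502227784/74763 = 729000.01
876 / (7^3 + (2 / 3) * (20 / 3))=7884 / 3127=2.52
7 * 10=70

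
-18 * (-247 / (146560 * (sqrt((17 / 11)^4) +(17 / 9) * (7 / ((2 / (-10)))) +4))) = -2420847 / 4765984640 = -0.00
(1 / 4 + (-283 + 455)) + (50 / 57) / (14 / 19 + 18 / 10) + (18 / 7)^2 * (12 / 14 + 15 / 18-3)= 162618181 / 991956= 163.94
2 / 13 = 0.15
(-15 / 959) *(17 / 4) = -0.07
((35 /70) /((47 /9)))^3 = 729 /830584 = 0.00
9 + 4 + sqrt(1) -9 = 5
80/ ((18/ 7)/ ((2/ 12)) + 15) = 560/ 213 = 2.63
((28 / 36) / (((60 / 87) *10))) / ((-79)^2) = 203 / 11233800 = 0.00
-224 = -224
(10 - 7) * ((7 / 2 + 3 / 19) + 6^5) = 886881 / 38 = 23338.97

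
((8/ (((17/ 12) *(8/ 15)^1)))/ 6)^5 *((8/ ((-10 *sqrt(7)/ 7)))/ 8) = -2430000 *sqrt(7)/ 1419857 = -4.53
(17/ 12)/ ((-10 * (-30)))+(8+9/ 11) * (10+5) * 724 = 3792312187/ 39600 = 95765.46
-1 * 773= -773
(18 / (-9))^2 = 4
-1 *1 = -1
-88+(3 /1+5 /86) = -7305 /86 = -84.94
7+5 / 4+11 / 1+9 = 113 / 4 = 28.25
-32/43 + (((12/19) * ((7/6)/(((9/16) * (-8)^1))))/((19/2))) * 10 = -128048/139707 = -0.92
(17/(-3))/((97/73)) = -1241/291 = -4.26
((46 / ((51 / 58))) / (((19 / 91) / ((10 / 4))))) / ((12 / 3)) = 303485 / 1938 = 156.60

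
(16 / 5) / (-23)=-16 / 115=-0.14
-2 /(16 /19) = -19 /8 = -2.38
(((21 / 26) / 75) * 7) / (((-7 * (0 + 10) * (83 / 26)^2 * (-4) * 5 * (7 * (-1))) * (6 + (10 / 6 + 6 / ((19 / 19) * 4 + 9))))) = -507 / 5459532500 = -0.00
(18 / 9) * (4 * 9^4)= 52488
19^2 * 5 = 1805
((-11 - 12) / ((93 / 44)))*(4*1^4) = -4048 / 93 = -43.53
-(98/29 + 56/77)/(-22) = 655/3509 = 0.19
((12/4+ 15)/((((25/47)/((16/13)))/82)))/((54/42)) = 863296/325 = 2656.30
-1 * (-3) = 3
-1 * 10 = -10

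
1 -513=-512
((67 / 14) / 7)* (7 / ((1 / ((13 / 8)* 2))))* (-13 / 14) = -11323 / 784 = -14.44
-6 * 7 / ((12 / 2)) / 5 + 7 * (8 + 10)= 623 / 5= 124.60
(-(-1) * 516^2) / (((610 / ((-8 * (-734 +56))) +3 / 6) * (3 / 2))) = 481390848 / 1661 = 289819.90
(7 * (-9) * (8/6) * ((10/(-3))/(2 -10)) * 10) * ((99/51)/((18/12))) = -7700/17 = -452.94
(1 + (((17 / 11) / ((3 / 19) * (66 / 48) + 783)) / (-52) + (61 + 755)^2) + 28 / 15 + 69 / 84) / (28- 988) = -226711999810103 / 326860934400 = -693.60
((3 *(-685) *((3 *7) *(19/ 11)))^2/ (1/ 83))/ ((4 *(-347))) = -332255898.56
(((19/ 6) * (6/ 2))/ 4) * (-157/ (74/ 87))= -259521/ 592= -438.38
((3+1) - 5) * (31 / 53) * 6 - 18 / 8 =-1221 / 212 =-5.76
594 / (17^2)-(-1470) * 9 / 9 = 425424 / 289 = 1472.06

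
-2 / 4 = -0.50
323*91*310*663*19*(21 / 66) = 36521457162.27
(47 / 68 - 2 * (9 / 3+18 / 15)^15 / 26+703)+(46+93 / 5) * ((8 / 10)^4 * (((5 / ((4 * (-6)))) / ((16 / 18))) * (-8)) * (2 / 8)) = -4632298345176700724593 / 26977539062500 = -171709448.16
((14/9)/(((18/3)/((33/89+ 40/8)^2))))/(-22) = -799694/2352537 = -0.34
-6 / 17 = -0.35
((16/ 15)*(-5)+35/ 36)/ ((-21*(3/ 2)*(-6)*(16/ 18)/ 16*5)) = -157/ 1890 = -0.08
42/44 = 21/22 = 0.95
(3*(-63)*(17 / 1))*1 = -3213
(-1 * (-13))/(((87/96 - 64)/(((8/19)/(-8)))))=416/38361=0.01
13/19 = 0.68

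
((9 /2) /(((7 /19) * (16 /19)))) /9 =361 /224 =1.61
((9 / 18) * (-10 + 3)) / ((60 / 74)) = -259 / 60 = -4.32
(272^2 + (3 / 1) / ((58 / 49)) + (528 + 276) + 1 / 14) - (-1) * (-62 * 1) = 15169907 / 203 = 74728.61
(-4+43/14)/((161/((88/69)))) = -572/77763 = -0.01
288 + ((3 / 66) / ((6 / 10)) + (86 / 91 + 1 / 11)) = 157855 / 546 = 289.11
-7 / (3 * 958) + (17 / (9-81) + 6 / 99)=-67505 / 379368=-0.18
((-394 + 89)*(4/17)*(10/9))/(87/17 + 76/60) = -15250/1221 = -12.49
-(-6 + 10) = -4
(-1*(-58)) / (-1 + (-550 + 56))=-58 / 495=-0.12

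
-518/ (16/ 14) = -1813/ 4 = -453.25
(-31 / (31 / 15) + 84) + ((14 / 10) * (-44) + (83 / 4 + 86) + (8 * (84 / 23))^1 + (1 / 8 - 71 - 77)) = -4147 / 920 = -4.51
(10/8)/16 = 0.08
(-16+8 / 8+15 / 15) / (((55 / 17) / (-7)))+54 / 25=8924 / 275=32.45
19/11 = 1.73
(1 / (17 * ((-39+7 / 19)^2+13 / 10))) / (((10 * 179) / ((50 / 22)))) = 9025 / 180494884669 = 0.00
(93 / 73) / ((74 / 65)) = 6045 / 5402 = 1.12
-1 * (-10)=10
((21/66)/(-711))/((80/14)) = -49/625680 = -0.00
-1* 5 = -5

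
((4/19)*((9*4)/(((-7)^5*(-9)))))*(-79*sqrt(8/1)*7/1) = -2528*sqrt(2)/45619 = -0.08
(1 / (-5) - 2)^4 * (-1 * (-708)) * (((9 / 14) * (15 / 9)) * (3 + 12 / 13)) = 792985842 / 11375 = 69713.04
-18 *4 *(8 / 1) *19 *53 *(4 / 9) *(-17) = 4382464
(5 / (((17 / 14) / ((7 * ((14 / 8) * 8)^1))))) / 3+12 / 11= 76072 / 561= 135.60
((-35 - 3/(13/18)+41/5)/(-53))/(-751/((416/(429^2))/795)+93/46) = -1480832/669723220034115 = -0.00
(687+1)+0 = 688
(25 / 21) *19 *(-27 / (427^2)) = -4275 / 1276303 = -0.00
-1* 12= -12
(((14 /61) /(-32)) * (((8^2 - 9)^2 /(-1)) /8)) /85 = 4235 /132736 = 0.03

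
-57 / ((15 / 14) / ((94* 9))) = -225036 / 5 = -45007.20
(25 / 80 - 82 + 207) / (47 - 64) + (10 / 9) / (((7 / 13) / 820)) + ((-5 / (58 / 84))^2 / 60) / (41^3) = 1673314520409445 / 993246445296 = 1684.69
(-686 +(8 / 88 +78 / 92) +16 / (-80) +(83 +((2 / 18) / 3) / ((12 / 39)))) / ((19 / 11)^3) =-116.85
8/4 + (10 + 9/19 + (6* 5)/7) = 2229/133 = 16.76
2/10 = 1/5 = 0.20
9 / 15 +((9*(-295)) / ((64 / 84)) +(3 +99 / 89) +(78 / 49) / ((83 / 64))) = -100734236301 / 28957040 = -3478.75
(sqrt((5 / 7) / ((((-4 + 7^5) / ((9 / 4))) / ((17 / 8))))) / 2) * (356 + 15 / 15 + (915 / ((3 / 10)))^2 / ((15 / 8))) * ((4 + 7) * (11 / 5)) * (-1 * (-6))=1801093591 * sqrt(2221730) / 522760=5135462.61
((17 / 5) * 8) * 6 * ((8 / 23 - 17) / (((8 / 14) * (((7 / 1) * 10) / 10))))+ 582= -11202 / 115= -97.41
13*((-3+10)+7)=182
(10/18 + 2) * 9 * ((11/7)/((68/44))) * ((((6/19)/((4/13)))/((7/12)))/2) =325611/15827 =20.57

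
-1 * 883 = -883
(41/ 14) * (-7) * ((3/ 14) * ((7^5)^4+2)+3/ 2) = -350516026950224186.79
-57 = -57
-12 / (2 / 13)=-78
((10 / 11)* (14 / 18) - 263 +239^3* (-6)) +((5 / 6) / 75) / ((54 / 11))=-4379003560499 / 53460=-81911776.29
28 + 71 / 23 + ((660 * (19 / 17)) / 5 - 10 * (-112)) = 507759 / 391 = 1298.62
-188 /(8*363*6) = -47 /4356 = -0.01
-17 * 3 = -51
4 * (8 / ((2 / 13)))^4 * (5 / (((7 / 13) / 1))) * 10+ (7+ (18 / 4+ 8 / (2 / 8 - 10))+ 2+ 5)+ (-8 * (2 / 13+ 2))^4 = 3257807969094233 / 1199562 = 2715831252.65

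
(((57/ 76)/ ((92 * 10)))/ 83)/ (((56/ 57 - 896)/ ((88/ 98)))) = -1881/ 190883506240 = -0.00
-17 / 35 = -0.49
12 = 12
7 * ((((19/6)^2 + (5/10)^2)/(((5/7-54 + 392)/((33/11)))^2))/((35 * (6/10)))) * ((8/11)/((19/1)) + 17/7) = 1557885/2349845938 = 0.00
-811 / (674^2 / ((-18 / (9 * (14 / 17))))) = 13787 / 3179932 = 0.00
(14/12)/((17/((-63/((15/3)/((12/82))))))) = -441/3485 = -0.13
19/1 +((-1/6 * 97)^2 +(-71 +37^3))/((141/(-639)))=-129944915/564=-230398.79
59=59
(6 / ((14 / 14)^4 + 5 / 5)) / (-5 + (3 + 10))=3 / 8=0.38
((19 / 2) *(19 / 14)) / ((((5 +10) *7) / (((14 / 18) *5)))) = 361 / 756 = 0.48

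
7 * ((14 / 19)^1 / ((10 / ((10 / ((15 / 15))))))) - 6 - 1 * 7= -149 / 19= -7.84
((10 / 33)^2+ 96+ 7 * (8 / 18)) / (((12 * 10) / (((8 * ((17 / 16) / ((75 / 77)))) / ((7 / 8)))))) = 918272 / 111375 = 8.24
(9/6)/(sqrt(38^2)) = 3/76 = 0.04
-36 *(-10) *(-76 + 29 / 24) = -26925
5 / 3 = 1.67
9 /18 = 1 /2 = 0.50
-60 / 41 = -1.46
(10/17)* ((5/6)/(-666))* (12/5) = -10/5661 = -0.00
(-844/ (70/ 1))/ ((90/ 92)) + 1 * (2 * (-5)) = -35162/ 1575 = -22.33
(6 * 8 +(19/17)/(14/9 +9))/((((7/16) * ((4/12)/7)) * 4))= 49068/85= 577.27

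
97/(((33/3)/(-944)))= -91568/11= -8324.36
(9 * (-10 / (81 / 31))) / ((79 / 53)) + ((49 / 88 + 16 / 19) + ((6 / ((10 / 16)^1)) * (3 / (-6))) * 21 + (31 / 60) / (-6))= -122.60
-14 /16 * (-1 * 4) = 7 /2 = 3.50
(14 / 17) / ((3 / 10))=2.75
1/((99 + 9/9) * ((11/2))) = 1/550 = 0.00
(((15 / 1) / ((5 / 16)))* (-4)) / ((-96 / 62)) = 124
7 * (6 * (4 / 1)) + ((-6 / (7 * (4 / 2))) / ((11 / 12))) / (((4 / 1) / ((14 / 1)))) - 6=1764 / 11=160.36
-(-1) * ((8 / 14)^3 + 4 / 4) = 407 / 343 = 1.19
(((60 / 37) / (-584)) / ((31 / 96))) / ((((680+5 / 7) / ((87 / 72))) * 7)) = -174 / 79795643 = -0.00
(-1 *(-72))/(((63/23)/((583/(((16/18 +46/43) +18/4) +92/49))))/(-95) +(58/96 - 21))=-1325135306880/375385905361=-3.53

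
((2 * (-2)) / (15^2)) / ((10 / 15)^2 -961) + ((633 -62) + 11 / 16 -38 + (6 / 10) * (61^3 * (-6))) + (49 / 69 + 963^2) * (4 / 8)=-84205761323909 / 238602000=-352913.06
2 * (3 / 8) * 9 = 6.75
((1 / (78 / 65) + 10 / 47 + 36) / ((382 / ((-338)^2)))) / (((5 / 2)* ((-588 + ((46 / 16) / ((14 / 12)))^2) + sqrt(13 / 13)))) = -467854770656 / 61328215785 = -7.63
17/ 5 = 3.40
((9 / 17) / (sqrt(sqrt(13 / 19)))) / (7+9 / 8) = 72 * 13^(3 / 4) * 19^(1 / 4) / 14365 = 0.07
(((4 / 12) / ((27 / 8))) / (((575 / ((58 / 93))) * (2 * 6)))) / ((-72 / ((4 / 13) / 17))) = -0.00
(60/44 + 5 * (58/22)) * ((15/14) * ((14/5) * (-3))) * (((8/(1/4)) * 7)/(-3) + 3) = 103200/11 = 9381.82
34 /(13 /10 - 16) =-340 /147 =-2.31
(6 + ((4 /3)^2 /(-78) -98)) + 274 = 181.98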